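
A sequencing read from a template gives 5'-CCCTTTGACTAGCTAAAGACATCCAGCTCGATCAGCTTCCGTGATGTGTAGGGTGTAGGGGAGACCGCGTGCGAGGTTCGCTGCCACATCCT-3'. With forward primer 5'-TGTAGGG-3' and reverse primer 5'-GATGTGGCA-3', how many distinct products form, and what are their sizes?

The forward primer TGTAGGG matches the top strand at positions 47–53, 54–60.
The reverse primer's reverse complement is TGCCACATC, matching at positions 82–90.
Each forward site pairs with the reverse site to give a product ending at position 90: sizes 44, 37 bp.

Two products: 44 bp, 37 bp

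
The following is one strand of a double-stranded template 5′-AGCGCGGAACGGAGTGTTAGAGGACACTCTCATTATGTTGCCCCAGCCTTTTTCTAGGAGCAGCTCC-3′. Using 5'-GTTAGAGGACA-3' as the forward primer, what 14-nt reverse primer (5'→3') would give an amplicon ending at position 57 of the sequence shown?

5'-CTAGAAAAAGGCTG-3'

The forward primer binds at positions 16–26; the product's 3' end on the top strand is position 57.
The reverse primer anneals to the top strand over positions 44–57, i.e. to CAGCCTTTTTCTAG.
Its sequence written 5'→3' is the reverse complement: CTAGAAAAAGGCTG.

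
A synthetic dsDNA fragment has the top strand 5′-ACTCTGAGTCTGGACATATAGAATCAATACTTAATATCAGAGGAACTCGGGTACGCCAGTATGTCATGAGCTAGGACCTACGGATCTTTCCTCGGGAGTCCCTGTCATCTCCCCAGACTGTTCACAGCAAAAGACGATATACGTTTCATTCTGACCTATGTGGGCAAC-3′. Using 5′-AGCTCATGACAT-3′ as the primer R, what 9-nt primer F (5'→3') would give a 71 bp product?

5'-CTCTGAGTC-3'

The reverse primer's reverse complement ATGTCATGAGCT matches the template at positions 61–72, so the product ends at position 72.
A 71 bp product then starts at position 72 − 71 + 1 = 2.
The forward primer is identical to the top strand there: CTCTGAGTC.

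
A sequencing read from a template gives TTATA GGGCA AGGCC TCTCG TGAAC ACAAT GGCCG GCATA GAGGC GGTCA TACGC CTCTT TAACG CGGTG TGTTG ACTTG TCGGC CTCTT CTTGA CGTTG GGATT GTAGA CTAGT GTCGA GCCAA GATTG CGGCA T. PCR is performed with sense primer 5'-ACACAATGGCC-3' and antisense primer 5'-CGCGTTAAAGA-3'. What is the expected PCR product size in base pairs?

Scanning the template, ACACAATGGCC occurs at positions 24–34; this primer anneals to the bottom strand there with its 3' end pointing downstream.
Taking the reverse complement of CGCGTTAAAGA gives TCTTTAACGCG, found at positions 57–67 on the template; the primer anneals here to the top strand with its 3' end pointing upstream.
Product length = (reverse-primer end) − (forward-primer start) + 1 = 67 − 24 + 1 = 44 bp.

44 bp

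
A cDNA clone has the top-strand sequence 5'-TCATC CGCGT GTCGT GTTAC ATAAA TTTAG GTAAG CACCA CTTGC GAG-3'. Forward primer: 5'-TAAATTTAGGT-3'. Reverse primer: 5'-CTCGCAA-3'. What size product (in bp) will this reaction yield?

27 bp

Forward primer TAAATTTAGGT is found on the top strand at positions 22–32.
The reverse primer's reverse complement is TTGCGAG, which matches the template at positions 42–48.
The product runs from position 22 to position 48, so its length is 48 − 22 + 1 = 27 bp.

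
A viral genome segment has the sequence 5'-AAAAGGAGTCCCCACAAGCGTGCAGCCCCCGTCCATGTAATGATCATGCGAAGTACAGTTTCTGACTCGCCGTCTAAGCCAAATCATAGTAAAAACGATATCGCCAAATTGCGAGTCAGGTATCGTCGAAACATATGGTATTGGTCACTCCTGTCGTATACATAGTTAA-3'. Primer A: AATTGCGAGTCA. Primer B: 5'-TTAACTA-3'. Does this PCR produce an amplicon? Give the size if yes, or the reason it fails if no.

Primer A (AATTGCGAGTCA) matches the top strand at positions 107–118; it acts as a forward primer.
Primer B's reverse complement is TAGTTAA, matching the top strand at positions 163–169; it acts as a reverse primer.
The 3' ends face each other across positions 107–169, giving a 63 bp product.

Yes — a 63 bp product.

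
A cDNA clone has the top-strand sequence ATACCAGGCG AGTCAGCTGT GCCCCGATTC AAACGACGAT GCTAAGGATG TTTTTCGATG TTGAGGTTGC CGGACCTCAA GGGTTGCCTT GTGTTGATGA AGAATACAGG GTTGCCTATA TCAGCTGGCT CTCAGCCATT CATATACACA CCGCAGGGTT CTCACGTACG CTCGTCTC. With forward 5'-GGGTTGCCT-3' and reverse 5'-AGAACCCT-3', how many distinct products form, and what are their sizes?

Two products: 82 bp, 54 bp

The forward primer GGGTTGCCT matches the top strand at positions 81–89, 109–117.
The reverse primer's reverse complement is AGGGTTCT, matching at positions 155–162.
Each forward site pairs with the reverse site to give a product ending at position 162: sizes 82, 54 bp.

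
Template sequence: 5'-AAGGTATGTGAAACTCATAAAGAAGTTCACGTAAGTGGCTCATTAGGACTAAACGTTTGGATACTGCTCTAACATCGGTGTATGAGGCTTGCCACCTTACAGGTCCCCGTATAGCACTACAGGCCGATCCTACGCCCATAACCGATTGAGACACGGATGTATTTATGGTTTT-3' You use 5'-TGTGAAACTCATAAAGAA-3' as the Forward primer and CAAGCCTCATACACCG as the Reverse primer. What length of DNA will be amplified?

85 bp

The forward primer matches the template at positions 7–24.
Taking the reverse complement of CAAGCCTCATACACCG gives CGGTGTATGAGGCTTG, found at positions 76–91 on the template; the primer anneals here to the top strand with its 3' end pointing upstream.
Amplicon spans positions 7–91: 85 bp.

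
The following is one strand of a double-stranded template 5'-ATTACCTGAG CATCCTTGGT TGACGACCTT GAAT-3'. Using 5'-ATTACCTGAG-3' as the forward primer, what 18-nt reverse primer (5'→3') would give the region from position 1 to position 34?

5'-ATTCAAGGTCGTCAACCA-3'

The product's 3' end on the top strand is position 34.
The reverse primer anneals to the top strand over positions 17–34, i.e. to TGGTTGACGACCTTGAAT.
Its sequence written 5'→3' is the reverse complement: ATTCAAGGTCGTCAACCA.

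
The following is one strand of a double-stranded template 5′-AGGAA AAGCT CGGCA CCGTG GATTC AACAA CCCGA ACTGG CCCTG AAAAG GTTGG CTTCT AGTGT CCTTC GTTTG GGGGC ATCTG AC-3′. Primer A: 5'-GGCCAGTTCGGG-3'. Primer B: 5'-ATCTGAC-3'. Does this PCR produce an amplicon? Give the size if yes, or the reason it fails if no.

No product — the primers' 3' ends point away from each other.

Primer A (GGCCAGTTCGGG) has reverse complement CCCGAACTGGCC, which matches the top strand at positions 31–42; primer A anneals to the top strand there with its 3' end pointing upstream toward position 31.
Primer B (ATCTGAC) matches the top strand directly at positions 81–87; it anneals to the bottom strand with its 3' end pointing downstream toward position 87.
The 3' ends diverge (primer A extends toward position 1, primer B toward position 87), so the primers never converge on a shared product.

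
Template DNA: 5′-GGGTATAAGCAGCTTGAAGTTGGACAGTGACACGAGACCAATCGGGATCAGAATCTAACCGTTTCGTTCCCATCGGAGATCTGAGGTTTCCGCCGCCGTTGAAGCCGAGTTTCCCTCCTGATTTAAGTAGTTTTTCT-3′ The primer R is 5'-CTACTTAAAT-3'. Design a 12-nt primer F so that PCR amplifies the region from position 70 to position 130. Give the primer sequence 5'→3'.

The reverse primer's reverse complement ATTTAAGTAG matches the template at positions 121–130; the product starts at position 70.
The forward primer is identical to the top strand over positions 70–81: CCATCGGAGATC.

5'-CCATCGGAGATC-3'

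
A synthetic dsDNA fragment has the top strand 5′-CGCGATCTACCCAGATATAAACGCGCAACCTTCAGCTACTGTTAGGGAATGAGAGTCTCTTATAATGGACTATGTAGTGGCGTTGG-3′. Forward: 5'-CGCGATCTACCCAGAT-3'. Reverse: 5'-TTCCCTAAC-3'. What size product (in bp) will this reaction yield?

The forward primer matches the template at positions 1–16.
Reverse complement of the reverse primer: GTTAGGGAA. This occurs on the top strand at positions 41–49.
The product runs from position 1 to position 49, so its length is 49 − 1 + 1 = 49 bp.

49 bp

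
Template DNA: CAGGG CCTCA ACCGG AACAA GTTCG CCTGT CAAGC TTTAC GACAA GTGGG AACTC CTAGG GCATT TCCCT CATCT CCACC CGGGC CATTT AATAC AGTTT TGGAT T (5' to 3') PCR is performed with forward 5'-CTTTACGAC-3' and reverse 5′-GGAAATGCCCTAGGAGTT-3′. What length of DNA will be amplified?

34 bp

Scanning the template, CTTTACGAC occurs at positions 35–43; this primer anneals to the bottom strand there with its 3' end pointing downstream.
The reverse primer's reverse complement is AACTCCTAGGGCATTTCC, which matches the template at positions 51–68.
The product runs from position 35 to position 68, so its length is 68 − 35 + 1 = 34 bp.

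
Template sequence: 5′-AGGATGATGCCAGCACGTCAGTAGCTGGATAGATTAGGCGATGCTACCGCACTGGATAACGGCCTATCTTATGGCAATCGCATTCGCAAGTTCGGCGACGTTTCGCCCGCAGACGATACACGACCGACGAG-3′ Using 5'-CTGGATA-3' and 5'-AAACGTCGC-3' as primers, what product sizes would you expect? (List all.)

79 bp, 52 bp

The forward primer CTGGATA matches the top strand at positions 25–31, 52–58.
The reverse primer's reverse complement is GCGACGTTT, matching at positions 95–103.
Each forward site pairs with the reverse site to give a product ending at position 103: sizes 79, 52 bp.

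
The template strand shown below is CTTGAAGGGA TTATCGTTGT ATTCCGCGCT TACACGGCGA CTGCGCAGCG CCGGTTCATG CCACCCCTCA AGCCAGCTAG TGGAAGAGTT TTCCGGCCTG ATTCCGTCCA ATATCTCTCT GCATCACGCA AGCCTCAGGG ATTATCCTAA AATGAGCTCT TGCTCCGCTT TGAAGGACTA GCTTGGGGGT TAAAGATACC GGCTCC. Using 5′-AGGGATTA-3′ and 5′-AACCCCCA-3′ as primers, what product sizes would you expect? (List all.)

186 bp, 55 bp

The forward primer AGGGATTA matches the top strand at positions 6–13, 137–144.
The reverse primer's reverse complement is TGGGGGTT, matching at positions 184–191.
Each forward site pairs with the reverse site to give a product ending at position 191: sizes 186, 55 bp.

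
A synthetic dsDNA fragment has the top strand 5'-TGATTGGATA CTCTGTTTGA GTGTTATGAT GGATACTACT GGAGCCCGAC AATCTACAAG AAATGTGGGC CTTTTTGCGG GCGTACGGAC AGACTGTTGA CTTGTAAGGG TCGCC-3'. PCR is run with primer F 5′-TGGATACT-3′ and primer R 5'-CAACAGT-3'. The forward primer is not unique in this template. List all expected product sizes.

The forward primer TGGATACT matches the top strand at positions 5–12, 30–37.
The reverse primer's reverse complement is ACTGTTG, matching at positions 93–99.
Each forward site pairs with the reverse site to give a product ending at position 99: sizes 95, 70 bp.

95 bp, 70 bp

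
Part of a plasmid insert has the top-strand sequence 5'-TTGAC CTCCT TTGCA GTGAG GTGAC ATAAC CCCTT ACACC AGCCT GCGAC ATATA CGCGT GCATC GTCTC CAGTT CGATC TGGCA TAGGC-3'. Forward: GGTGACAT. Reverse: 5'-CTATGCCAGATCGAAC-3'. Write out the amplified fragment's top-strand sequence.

The forward primer matches the template at positions 20–27.
Taking the reverse complement of CTATGCCAGATCGAAC gives GTTCGATCTGGCATAG, found at positions 73–88 on the template; the primer anneals here to the top strand with its 3' end pointing upstream.
The product is the template from position 20 through 88 (69 bp).

5'-GGTGACATAACCCCTTACACCAGCCTGCGACATATACGCGTGCATCGTCTCCAGTTCGATCTGGCATAG-3'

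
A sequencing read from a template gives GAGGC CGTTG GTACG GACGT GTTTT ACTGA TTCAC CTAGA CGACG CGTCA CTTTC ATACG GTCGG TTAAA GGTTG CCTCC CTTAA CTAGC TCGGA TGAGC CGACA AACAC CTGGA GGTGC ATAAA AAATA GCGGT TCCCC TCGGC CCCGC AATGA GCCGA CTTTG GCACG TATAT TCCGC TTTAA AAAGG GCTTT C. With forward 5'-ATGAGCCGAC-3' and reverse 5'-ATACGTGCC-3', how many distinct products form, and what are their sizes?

Two products: 79 bp, 22 bp

The forward primer ATGAGCCGAC matches the top strand at positions 95–104, 152–161.
The reverse primer's reverse complement is GGCACGTAT, matching at positions 165–173.
Each forward site pairs with the reverse site to give a product ending at position 173: sizes 79, 22 bp.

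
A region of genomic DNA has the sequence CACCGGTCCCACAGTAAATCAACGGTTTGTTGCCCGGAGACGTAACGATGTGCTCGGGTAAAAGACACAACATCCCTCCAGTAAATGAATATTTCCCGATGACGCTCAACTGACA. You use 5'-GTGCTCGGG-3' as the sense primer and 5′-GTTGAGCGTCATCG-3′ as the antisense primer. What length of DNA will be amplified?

61 bp

Forward primer GTGCTCGGG is found on the top strand at positions 50–58.
Reverse complement of the reverse primer: CGATGACGCTCAAC. This occurs on the top strand at positions 97–110.
Amplicon spans positions 50–110: 61 bp.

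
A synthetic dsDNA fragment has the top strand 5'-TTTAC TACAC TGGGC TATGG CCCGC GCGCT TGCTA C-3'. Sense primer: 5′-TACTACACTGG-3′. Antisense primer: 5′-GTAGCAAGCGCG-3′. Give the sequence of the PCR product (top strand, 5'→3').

Forward primer TACTACACTGG is found on the top strand at positions 3–13.
Reverse complement of the reverse primer: CGCGCTTGCTAC. This occurs on the top strand at positions 25–36.
The product is the template from position 3 through 36 (34 bp).

5'-TACTACACTGGGCTATGGCCCGCGCGCTTGCTAC-3'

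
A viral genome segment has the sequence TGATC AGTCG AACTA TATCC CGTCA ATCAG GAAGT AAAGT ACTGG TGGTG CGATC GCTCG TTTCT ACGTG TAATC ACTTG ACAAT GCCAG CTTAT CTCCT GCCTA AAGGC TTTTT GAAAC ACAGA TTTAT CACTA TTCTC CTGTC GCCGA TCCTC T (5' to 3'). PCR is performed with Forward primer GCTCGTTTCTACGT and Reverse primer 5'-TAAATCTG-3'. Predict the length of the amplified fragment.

74 bp

The forward primer matches the template at positions 56–69.
Taking the reverse complement of TAAATCTG gives CAGATTTA, found at positions 122–129 on the template; the primer anneals here to the top strand with its 3' end pointing upstream.
The product runs from position 56 to position 129, so its length is 129 − 56 + 1 = 74 bp.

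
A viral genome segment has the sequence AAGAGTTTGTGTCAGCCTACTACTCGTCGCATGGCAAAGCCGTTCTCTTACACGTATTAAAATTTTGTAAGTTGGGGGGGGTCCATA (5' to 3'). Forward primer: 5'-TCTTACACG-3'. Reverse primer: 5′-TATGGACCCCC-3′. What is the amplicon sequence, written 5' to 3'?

5'-TCTTACACGTATTAAAATTTTGTAAGTTGGGGGGGGTCCATA-3'

The forward primer matches the template at positions 46–54.
Reverse complement of the reverse primer: GGGGGTCCATA. This occurs on the top strand at positions 77–87.
The product is the template from position 46 through 87 (42 bp).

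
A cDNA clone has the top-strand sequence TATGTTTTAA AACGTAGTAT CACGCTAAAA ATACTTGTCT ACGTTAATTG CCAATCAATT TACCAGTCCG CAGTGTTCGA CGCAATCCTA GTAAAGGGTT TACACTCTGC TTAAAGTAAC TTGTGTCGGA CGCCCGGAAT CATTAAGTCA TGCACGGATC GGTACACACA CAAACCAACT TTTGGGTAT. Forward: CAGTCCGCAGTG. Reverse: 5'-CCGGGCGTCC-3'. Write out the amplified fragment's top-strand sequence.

5'-CAGTCCGCAGTGTTCGACGCAATCCTAGTAAAGGGTTTACACTCTGCTTAAAGTAACTTGTGTCGGACGCCCGG-3'

Forward primer CAGTCCGCAGTG is found on the top strand at positions 64–75.
Taking the reverse complement of CCGGGCGTCC gives GGACGCCCGG, found at positions 128–137 on the template; the primer anneals here to the top strand with its 3' end pointing upstream.
The product is the template from position 64 through 137 (74 bp).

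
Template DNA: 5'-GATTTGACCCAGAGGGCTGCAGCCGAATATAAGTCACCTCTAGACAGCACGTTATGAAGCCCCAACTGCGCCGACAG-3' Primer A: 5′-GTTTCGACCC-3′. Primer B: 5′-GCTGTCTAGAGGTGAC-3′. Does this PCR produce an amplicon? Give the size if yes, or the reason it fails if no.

No product — primer A has no binding site in the template.

Primer A (GTTTCGACCC) does not match the top strand, and its reverse complement GGGTCGAAAC does not match either.
With no annealing site for primer A, no amplification occurs.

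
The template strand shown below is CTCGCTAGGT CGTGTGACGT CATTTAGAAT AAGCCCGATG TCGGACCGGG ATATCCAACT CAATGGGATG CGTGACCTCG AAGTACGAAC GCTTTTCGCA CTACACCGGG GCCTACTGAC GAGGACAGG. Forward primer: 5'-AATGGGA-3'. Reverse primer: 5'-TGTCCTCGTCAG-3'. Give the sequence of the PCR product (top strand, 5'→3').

The forward primer matches the template at positions 62–68.
Taking the reverse complement of TGTCCTCGTCAG gives CTGACGAGGACA, found at positions 116–127 on the template; the primer anneals here to the top strand with its 3' end pointing upstream.
The product is the template from position 62 through 127 (66 bp).

5'-AATGGGATGCGTGACCTCGAAGTACGAACGCTTTTCGCACTACACCGGGGCCTACTGACGAGGACA-3'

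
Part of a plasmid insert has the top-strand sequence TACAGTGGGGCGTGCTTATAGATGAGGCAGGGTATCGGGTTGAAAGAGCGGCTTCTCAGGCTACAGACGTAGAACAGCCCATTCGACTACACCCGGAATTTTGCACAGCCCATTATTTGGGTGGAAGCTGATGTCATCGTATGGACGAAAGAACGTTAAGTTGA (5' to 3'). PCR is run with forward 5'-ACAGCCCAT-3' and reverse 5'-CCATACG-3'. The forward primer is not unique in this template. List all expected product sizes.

71 bp, 40 bp

The forward primer ACAGCCCAT matches the top strand at positions 74–82, 105–113.
The reverse primer's reverse complement is CGTATGG, matching at positions 138–144.
Each forward site pairs with the reverse site to give a product ending at position 144: sizes 71, 40 bp.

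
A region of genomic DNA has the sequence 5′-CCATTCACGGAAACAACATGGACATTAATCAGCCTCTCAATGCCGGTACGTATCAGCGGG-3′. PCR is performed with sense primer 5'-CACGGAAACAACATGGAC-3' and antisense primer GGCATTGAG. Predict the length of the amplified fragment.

39 bp

Scanning the template, CACGGAAACAACATGGAC occurs at positions 6–23; this primer anneals to the bottom strand there with its 3' end pointing downstream.
The reverse primer's reverse complement is CTCAATGCC, which matches the template at positions 36–44.
The product runs from position 6 to position 44, so its length is 44 − 6 + 1 = 39 bp.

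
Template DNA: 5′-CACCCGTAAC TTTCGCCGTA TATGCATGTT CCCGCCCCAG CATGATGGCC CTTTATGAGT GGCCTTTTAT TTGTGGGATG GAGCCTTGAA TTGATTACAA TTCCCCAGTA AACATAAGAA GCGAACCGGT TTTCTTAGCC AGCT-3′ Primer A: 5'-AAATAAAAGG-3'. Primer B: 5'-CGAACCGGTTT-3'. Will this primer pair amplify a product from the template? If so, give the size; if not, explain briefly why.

Primer A (AAATAAAAGG) has reverse complement CCTTTTATTT, which matches the top strand at positions 63–72; primer A anneals to the top strand there with its 3' end pointing upstream toward position 63.
Primer B (CGAACCGGTTT) matches the top strand directly at positions 122–132; it anneals to the bottom strand with its 3' end pointing downstream toward position 132.
The 3' ends diverge (primer A extends toward position 1, primer B toward position 144), so the primers never converge on a shared product.

No product — the primers' 3' ends point away from each other.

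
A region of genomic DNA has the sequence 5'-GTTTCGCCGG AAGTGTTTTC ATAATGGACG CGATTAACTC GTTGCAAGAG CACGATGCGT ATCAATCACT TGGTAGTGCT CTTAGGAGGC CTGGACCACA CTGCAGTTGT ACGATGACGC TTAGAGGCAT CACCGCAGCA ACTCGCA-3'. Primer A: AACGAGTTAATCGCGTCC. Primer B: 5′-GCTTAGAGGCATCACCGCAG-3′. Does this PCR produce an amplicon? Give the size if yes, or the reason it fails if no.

No product — the primers' 3' ends point away from each other.

Primer A (AACGAGTTAATCGCGTCC) has reverse complement GGACGCGATTAACTCGTT, which matches the top strand at positions 26–43; primer A anneals to the top strand there with its 3' end pointing upstream toward position 26.
Primer B (GCTTAGAGGCATCACCGCAG) matches the top strand directly at positions 119–138; it anneals to the bottom strand with its 3' end pointing downstream toward position 138.
The 3' ends diverge (primer A extends toward position 1, primer B toward position 147), so the primers never converge on a shared product.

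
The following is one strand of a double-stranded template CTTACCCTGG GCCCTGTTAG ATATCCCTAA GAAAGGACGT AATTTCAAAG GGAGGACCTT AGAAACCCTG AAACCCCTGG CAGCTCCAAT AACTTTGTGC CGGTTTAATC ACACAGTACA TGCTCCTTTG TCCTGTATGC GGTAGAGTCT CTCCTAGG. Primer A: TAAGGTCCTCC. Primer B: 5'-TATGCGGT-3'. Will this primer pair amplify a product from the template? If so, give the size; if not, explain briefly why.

Primer A (TAAGGTCCTCC) has reverse complement GGAGGACCTTA, which matches the top strand at positions 51–61; primer A anneals to the top strand there with its 3' end pointing upstream toward position 51.
Primer B (TATGCGGT) matches the top strand directly at positions 136–143; it anneals to the bottom strand with its 3' end pointing downstream toward position 143.
The 3' ends diverge (primer A extends toward position 1, primer B toward position 158), so the primers never converge on a shared product.

No product — the primers' 3' ends point away from each other.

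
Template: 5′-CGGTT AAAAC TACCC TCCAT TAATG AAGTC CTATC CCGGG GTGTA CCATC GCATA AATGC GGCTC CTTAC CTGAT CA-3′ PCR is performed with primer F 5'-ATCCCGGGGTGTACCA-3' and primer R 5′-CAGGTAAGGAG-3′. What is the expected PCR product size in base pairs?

The forward primer matches the template at positions 33–48.
The reverse primer's reverse complement is CTCCTTACCTG, which matches the template at positions 63–73.
The product runs from position 33 to position 73, so its length is 73 − 33 + 1 = 41 bp.

41 bp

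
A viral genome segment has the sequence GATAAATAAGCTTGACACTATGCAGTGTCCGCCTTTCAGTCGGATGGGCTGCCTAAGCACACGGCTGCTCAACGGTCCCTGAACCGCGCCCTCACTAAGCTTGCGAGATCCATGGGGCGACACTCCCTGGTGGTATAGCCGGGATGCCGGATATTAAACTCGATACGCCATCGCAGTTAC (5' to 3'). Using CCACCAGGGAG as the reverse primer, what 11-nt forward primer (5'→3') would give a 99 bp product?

5'-TTCAGTCGGAT-3'

The reverse primer's reverse complement CTCCCTGGTGG matches the template at positions 123–133, so the product ends at position 133.
A 99 bp product then starts at position 133 − 99 + 1 = 35.
The forward primer is identical to the top strand there: TTCAGTCGGAT.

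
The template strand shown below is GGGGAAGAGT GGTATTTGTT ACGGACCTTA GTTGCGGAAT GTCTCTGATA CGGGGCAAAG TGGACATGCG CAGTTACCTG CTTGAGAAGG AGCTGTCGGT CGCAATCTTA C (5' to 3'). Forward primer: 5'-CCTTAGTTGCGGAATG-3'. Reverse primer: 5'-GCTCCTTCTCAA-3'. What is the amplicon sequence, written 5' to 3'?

5'-CCTTAGTTGCGGAATGTCTCTGATACGGGGCAAAGTGGACATGCGCAGTTACCTGCTTGAGAAGGAGC-3'

Scanning the template, CCTTAGTTGCGGAATG occurs at positions 26–41; this primer anneals to the bottom strand there with its 3' end pointing downstream.
Taking the reverse complement of GCTCCTTCTCAA gives TTGAGAAGGAGC, found at positions 82–93 on the template; the primer anneals here to the top strand with its 3' end pointing upstream.
The product is the template from position 26 through 93 (68 bp).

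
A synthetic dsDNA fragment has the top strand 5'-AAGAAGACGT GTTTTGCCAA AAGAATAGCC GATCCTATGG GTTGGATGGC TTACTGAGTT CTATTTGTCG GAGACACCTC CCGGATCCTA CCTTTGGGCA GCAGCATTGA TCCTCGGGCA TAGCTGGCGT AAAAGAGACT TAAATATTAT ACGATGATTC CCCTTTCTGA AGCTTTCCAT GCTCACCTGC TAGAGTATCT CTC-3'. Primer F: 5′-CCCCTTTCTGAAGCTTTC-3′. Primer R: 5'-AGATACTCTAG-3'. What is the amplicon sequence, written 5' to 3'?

The forward primer matches the template at positions 160–177.
Reverse complement of the reverse primer: CTAGAGTATCT. This occurs on the top strand at positions 190–200.
The product is the template from position 160 through 200 (41 bp).

5'-CCCCTTTCTGAAGCTTTCCATGCTCACCTGCTAGAGTATCT-3'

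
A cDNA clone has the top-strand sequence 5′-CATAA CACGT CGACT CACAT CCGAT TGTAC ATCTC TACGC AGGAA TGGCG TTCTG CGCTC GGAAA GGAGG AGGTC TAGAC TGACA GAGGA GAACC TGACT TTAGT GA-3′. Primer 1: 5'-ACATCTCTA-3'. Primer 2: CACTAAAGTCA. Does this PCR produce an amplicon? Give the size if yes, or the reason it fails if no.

Primer 1 (ACATCTCTA) matches the top strand at positions 29–37; it acts as a forward primer.
Primer 2's reverse complement is TGACTTTAGTG, matching the top strand at positions 96–106; it acts as a reverse primer.
The 3' ends face each other across positions 29–106, giving a 78 bp product.

Yes — a 78 bp product.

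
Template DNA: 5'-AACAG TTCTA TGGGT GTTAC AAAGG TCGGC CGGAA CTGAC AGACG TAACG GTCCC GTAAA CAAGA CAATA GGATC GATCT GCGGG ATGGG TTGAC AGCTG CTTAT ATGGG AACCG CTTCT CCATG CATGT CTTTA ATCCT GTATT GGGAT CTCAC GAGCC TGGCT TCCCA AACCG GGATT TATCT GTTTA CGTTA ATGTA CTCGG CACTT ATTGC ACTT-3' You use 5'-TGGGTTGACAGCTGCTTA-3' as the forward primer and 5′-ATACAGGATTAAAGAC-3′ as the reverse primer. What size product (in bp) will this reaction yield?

Forward primer TGGGTTGACAGCTGCTTA is found on the top strand at positions 87–104.
Reverse complement of the reverse primer: GTCTTTAATCCTGTAT. This occurs on the top strand at positions 129–144.
The product runs from position 87 to position 144, so its length is 144 − 87 + 1 = 58 bp.

58 bp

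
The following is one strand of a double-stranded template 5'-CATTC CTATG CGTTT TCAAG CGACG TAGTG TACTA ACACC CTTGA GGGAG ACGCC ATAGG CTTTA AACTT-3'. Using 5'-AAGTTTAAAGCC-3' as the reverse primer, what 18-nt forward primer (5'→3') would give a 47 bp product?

5'-CGTAGTGTACTAACACCC-3'

The reverse primer's reverse complement GGCTTTAAACTT matches the template at positions 59–70, so the product ends at position 70.
A 47 bp product then starts at position 70 − 47 + 1 = 24.
The forward primer is identical to the top strand there: CGTAGTGTACTAACACCC.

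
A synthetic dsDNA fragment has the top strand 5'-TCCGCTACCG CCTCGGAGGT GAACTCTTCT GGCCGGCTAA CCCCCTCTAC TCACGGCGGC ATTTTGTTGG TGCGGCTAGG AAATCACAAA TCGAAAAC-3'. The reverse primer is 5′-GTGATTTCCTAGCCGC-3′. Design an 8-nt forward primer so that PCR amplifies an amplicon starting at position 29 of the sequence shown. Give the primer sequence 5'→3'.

5'-CTGGCCGG-3'

The reverse primer's reverse complement GCGGCTAGGAAATCAC matches the template at positions 72–87; the product starts at position 29.
The forward primer is identical to the top strand over positions 29–36: CTGGCCGG.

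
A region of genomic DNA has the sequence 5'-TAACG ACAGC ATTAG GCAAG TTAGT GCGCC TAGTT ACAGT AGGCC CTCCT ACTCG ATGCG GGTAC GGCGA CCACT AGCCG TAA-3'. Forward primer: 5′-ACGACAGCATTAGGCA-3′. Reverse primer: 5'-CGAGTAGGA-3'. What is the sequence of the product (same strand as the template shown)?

5'-ACGACAGCATTAGGCAAGTTAGTGCGCCTAGTTACAGTAGGCCCTCCTACTCG-3'

Scanning the template, ACGACAGCATTAGGCA occurs at positions 3–18; this primer anneals to the bottom strand there with its 3' end pointing downstream.
Taking the reverse complement of CGAGTAGGA gives TCCTACTCG, found at positions 47–55 on the template; the primer anneals here to the top strand with its 3' end pointing upstream.
The product is the template from position 3 through 55 (53 bp).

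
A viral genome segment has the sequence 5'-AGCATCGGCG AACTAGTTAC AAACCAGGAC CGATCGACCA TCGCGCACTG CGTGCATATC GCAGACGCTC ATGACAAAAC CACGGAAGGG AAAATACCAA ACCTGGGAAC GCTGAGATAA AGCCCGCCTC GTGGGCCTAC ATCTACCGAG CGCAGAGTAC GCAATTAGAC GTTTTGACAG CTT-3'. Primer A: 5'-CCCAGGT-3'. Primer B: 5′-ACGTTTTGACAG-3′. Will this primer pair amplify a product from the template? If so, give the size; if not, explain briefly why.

Primer A (CCCAGGT) has reverse complement ACCTGGG, which matches the top strand at positions 101–107; primer A anneals to the top strand there with its 3' end pointing upstream toward position 101.
Primer B (ACGTTTTGACAG) matches the top strand directly at positions 169–180; it anneals to the bottom strand with its 3' end pointing downstream toward position 180.
The 3' ends diverge (primer A extends toward position 1, primer B toward position 183), so the primers never converge on a shared product.

No product — the primers' 3' ends point away from each other.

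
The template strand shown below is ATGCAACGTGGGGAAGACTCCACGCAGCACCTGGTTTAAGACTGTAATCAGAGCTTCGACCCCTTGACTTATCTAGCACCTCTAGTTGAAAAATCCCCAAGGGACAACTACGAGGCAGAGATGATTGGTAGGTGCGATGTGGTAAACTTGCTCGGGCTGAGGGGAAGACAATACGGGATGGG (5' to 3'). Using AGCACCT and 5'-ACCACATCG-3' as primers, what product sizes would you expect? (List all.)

The forward primer AGCACCT matches the top strand at positions 26–32, 75–81.
The reverse primer's reverse complement is CGATGTGGT, matching at positions 135–143.
Each forward site pairs with the reverse site to give a product ending at position 143: sizes 118, 69 bp.

118 bp, 69 bp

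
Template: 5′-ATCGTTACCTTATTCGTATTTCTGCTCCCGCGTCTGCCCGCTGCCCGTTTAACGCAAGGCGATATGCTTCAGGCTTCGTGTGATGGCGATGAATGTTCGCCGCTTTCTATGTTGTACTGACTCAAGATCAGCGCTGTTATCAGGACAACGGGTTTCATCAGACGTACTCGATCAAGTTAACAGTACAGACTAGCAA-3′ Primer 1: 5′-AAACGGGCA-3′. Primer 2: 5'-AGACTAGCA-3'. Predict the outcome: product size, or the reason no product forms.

No product — the primers' 3' ends point away from each other.

Primer 1 (AAACGGGCA) has reverse complement TGCCCGTTT, which matches the top strand at positions 42–50; primer 1 anneals to the top strand there with its 3' end pointing upstream toward position 42.
Primer 2 (AGACTAGCA) matches the top strand directly at positions 187–195; it anneals to the bottom strand with its 3' end pointing downstream toward position 195.
The 3' ends diverge (primer 1 extends toward position 1, primer 2 toward position 196), so the primers never converge on a shared product.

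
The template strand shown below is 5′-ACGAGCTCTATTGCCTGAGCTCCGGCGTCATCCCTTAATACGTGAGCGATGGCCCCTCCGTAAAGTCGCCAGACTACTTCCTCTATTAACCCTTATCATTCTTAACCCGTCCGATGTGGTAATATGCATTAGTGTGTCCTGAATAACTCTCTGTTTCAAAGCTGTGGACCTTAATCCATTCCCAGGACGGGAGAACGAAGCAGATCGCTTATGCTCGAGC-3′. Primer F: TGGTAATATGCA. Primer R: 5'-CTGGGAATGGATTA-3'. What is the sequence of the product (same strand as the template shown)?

5'-TGGTAATATGCATTAGTGTGTCCTGAATAACTCTCTGTTTCAAAGCTGTGGACCTTAATCCATTCCCAG-3'

The forward primer matches the template at positions 117–128.
Taking the reverse complement of CTGGGAATGGATTA gives TAATCCATTCCCAG, found at positions 172–185 on the template; the primer anneals here to the top strand with its 3' end pointing upstream.
The product is the template from position 117 through 185 (69 bp).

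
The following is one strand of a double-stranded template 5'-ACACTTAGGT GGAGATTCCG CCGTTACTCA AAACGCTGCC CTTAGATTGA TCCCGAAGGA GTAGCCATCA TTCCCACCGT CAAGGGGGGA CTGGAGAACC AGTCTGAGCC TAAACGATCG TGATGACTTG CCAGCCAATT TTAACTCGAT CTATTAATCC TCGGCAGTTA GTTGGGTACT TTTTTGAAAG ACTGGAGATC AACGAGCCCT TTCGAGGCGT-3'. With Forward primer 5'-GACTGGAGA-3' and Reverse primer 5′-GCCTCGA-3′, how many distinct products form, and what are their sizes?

The forward primer GACTGGAGA matches the top strand at positions 89–97, 190–198.
The reverse primer's reverse complement is TCGAGGC, matching at positions 212–218.
Each forward site pairs with the reverse site to give a product ending at position 218: sizes 130, 29 bp.

Two products: 130 bp, 29 bp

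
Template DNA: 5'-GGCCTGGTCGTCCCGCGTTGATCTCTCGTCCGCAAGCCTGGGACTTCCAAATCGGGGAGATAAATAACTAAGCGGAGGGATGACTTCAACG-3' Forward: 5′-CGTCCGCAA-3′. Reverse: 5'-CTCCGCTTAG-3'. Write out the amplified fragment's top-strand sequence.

5'-CGTCCGCAAGCCTGGGACTTCCAAATCGGGGAGATAAATAACTAAGCGGAG-3'

Forward primer CGTCCGCAA is found on the top strand at positions 27–35.
Reverse complement of the reverse primer: CTAAGCGGAG. This occurs on the top strand at positions 68–77.
The product is the template from position 27 through 77 (51 bp).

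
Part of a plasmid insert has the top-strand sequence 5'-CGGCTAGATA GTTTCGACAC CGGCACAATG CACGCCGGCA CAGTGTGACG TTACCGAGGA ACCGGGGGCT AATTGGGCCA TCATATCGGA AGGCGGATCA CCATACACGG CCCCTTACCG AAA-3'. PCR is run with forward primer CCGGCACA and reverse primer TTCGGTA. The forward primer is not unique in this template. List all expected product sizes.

103 bp, 88 bp

The forward primer CCGGCACA matches the top strand at positions 20–27, 35–42.
The reverse primer's reverse complement is TACCGAA, matching at positions 116–122.
Each forward site pairs with the reverse site to give a product ending at position 122: sizes 103, 88 bp.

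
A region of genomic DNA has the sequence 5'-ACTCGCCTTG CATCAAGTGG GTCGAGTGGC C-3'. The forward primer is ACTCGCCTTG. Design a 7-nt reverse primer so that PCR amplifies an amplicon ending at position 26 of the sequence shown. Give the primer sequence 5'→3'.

The forward primer binds at positions 1–10; the product's 3' end on the top strand is position 26.
The reverse primer anneals to the top strand over positions 20–26, i.e. to GGTCGAG.
Its sequence written 5'→3' is the reverse complement: CTCGACC.

5'-CTCGACC-3'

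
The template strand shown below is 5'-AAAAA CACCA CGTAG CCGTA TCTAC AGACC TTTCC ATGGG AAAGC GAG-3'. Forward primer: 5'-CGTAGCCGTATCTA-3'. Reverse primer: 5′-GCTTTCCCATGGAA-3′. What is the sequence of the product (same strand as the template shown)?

5'-CGTAGCCGTATCTACAGACCTTTCCATGGGAAAGC-3'

Scanning the template, CGTAGCCGTATCTA occurs at positions 11–24; this primer anneals to the bottom strand there with its 3' end pointing downstream.
Taking the reverse complement of GCTTTCCCATGGAA gives TTCCATGGGAAAGC, found at positions 32–45 on the template; the primer anneals here to the top strand with its 3' end pointing upstream.
The product is the template from position 11 through 45 (35 bp).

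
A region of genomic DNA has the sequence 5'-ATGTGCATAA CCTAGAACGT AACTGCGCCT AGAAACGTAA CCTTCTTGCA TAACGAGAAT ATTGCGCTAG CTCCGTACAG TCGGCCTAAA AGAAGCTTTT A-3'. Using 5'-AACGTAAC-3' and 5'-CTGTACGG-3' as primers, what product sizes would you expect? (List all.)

65 bp, 47 bp

The forward primer AACGTAAC matches the top strand at positions 16–23, 34–41.
The reverse primer's reverse complement is CCGTACAG, matching at positions 73–80.
Each forward site pairs with the reverse site to give a product ending at position 80: sizes 65, 47 bp.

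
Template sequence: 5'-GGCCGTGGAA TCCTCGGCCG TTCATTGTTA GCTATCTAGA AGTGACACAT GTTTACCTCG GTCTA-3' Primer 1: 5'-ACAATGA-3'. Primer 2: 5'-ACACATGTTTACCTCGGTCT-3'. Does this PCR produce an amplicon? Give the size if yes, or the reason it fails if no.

Primer 1 (ACAATGA) has reverse complement TCATTGT, which matches the top strand at positions 22–28; primer 1 anneals to the top strand there with its 3' end pointing upstream toward position 22.
Primer 2 (ACACATGTTTACCTCGGTCT) matches the top strand directly at positions 45–64; it anneals to the bottom strand with its 3' end pointing downstream toward position 64.
The 3' ends diverge (primer 1 extends toward position 1, primer 2 toward position 65), so the primers never converge on a shared product.

No product — the primers' 3' ends point away from each other.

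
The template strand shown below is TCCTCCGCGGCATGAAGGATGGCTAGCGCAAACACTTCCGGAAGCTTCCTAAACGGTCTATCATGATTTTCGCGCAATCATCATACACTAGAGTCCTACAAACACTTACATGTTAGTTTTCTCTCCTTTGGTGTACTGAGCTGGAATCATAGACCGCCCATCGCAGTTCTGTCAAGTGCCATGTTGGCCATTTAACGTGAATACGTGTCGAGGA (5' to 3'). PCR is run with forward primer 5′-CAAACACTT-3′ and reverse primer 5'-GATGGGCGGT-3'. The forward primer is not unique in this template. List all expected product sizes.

The forward primer CAAACACTT matches the top strand at positions 29–37, 99–107.
The reverse primer's reverse complement is ACCGCCCATC, matching at positions 153–162.
Each forward site pairs with the reverse site to give a product ending at position 162: sizes 134, 64 bp.

134 bp, 64 bp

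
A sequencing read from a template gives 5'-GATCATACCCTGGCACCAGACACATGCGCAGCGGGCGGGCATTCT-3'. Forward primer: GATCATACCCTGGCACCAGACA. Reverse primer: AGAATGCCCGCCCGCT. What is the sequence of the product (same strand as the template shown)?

5'-GATCATACCCTGGCACCAGACACATGCGCAGCGGGCGGGCATTCT-3'

Forward primer GATCATACCCTGGCACCAGACA is found on the top strand at positions 1–22.
Reverse complement of the reverse primer: AGCGGGCGGGCATTCT. This occurs on the top strand at positions 30–45.
The product is the template from position 1 through 45 (45 bp).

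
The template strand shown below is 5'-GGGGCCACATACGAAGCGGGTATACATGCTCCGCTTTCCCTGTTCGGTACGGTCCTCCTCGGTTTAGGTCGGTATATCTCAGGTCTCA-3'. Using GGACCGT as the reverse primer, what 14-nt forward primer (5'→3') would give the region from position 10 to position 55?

5'-TACGAAGCGGGTAT-3'

The reverse primer's reverse complement ACGGTCC matches the template at positions 49–55; the product starts at position 10.
The forward primer is identical to the top strand over positions 10–23: TACGAAGCGGGTAT.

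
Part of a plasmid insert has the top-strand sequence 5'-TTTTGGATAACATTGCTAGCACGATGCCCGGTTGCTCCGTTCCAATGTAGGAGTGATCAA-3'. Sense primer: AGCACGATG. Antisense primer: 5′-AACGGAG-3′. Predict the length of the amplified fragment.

The forward primer matches the template at positions 18–26.
Reverse complement of the reverse primer: CTCCGTT. This occurs on the top strand at positions 35–41.
Product length = (reverse-primer end) − (forward-primer start) + 1 = 41 − 18 + 1 = 24 bp.

24 bp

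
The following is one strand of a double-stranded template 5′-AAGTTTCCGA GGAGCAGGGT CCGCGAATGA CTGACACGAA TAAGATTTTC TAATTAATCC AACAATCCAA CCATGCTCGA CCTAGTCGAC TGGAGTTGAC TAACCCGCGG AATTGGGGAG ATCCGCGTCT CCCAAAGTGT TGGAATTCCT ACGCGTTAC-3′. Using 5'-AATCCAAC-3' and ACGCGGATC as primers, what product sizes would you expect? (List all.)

The forward primer AATCCAAC matches the top strand at positions 56–63, 64–71.
The reverse primer's reverse complement is GATCCGCGT, matching at positions 120–128.
Each forward site pairs with the reverse site to give a product ending at position 128: sizes 73, 65 bp.

73 bp, 65 bp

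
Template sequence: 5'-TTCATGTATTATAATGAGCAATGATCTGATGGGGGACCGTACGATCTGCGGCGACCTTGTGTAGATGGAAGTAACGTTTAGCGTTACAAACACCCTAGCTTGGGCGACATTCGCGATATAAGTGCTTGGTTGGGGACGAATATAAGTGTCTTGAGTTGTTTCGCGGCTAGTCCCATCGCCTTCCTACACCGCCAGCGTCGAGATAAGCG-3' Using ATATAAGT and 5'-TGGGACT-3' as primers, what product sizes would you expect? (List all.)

The forward primer ATATAAGT matches the top strand at positions 116–123, 140–147.
The reverse primer's reverse complement is AGTCCCA, matching at positions 169–175.
Each forward site pairs with the reverse site to give a product ending at position 175: sizes 60, 36 bp.

60 bp, 36 bp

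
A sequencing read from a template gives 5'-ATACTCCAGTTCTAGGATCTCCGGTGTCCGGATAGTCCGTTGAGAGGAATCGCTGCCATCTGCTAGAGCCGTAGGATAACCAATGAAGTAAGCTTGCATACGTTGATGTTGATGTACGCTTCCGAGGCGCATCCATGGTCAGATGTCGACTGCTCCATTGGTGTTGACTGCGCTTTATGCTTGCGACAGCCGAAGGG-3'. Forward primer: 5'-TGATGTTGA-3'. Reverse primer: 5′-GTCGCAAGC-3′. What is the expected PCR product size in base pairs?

84 bp

The forward primer matches the template at positions 104–112.
Reverse complement of the reverse primer: GCTTGCGAC. This occurs on the top strand at positions 179–187.
Product length = (reverse-primer end) − (forward-primer start) + 1 = 187 − 104 + 1 = 84 bp.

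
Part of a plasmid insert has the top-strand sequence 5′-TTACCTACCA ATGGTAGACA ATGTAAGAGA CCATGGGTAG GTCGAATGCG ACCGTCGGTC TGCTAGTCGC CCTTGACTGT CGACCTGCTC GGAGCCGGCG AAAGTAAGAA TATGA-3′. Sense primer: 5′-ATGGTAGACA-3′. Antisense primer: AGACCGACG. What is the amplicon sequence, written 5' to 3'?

5'-ATGGTAGACAATGTAAGAGACCATGGGTAGGTCGAATGCGACCGTCGGTCT-3'

Scanning the template, ATGGTAGACA occurs at positions 11–20; this primer anneals to the bottom strand there with its 3' end pointing downstream.
Taking the reverse complement of AGACCGACG gives CGTCGGTCT, found at positions 53–61 on the template; the primer anneals here to the top strand with its 3' end pointing upstream.
The product is the template from position 11 through 61 (51 bp).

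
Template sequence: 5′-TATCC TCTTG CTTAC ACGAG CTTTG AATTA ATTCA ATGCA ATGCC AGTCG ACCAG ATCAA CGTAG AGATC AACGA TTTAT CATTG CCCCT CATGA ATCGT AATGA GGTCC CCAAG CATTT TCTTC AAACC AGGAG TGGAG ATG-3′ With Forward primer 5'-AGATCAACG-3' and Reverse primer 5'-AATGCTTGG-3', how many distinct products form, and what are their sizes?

The forward primer AGATCAACG matches the top strand at positions 54–62, 66–74.
The reverse primer's reverse complement is CCAAGCATT, matching at positions 111–119.
Each forward site pairs with the reverse site to give a product ending at position 119: sizes 66, 54 bp.

Two products: 66 bp, 54 bp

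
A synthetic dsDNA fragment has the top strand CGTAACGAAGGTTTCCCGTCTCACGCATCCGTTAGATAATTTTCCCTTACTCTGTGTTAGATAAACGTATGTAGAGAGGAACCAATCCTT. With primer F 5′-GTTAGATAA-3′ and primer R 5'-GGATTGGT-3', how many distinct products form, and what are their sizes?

The forward primer GTTAGATAA matches the top strand at positions 31–39, 56–64.
The reverse primer's reverse complement is ACCAATCC, matching at positions 81–88.
Each forward site pairs with the reverse site to give a product ending at position 88: sizes 58, 33 bp.

Two products: 58 bp, 33 bp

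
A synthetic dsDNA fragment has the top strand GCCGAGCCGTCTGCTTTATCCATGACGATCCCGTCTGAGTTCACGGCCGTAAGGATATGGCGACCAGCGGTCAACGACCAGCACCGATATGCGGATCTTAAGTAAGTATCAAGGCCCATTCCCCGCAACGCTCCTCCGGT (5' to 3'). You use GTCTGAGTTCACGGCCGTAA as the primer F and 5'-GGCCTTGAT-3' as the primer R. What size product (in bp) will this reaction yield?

84 bp

The forward primer matches the template at positions 33–52.
The reverse primer's reverse complement is ATCAAGGCC, which matches the template at positions 108–116.
The product runs from position 33 to position 116, so its length is 116 − 33 + 1 = 84 bp.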